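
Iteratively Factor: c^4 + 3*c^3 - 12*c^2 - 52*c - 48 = (c + 3)*(c^3 - 12*c - 16) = (c + 2)*(c + 3)*(c^2 - 2*c - 8) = (c + 2)^2*(c + 3)*(c - 4)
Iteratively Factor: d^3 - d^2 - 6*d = (d)*(d^2 - d - 6) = d*(d + 2)*(d - 3)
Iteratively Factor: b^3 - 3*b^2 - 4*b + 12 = (b - 3)*(b^2 - 4) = (b - 3)*(b + 2)*(b - 2)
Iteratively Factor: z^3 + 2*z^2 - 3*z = (z + 3)*(z^2 - z) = (z - 1)*(z + 3)*(z)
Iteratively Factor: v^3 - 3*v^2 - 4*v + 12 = (v - 2)*(v^2 - v - 6) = (v - 3)*(v - 2)*(v + 2)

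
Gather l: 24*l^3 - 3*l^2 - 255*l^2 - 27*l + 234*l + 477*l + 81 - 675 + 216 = 24*l^3 - 258*l^2 + 684*l - 378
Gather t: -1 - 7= -8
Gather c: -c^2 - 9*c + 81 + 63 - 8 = -c^2 - 9*c + 136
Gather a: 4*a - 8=4*a - 8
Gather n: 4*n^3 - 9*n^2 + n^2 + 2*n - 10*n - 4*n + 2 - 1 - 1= 4*n^3 - 8*n^2 - 12*n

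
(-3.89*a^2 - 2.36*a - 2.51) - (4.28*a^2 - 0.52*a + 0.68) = -8.17*a^2 - 1.84*a - 3.19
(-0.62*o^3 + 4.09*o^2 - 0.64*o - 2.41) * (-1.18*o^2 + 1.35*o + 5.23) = 0.7316*o^5 - 5.6632*o^4 + 3.0341*o^3 + 23.3705*o^2 - 6.6007*o - 12.6043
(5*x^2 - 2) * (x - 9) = 5*x^3 - 45*x^2 - 2*x + 18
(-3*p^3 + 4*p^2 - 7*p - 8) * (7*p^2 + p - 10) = -21*p^5 + 25*p^4 - 15*p^3 - 103*p^2 + 62*p + 80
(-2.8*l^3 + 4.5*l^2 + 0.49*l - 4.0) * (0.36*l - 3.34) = -1.008*l^4 + 10.972*l^3 - 14.8536*l^2 - 3.0766*l + 13.36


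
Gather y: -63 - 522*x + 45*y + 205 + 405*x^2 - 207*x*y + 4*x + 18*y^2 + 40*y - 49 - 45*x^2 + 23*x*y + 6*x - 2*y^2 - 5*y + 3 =360*x^2 - 512*x + 16*y^2 + y*(80 - 184*x) + 96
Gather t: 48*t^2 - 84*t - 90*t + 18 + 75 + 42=48*t^2 - 174*t + 135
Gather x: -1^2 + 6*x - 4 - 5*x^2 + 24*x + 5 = -5*x^2 + 30*x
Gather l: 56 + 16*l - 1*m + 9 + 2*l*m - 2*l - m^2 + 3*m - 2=l*(2*m + 14) - m^2 + 2*m + 63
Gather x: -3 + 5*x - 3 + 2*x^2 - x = 2*x^2 + 4*x - 6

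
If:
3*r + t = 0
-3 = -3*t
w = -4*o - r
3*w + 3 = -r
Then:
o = 11/36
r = -1/3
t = 1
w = -8/9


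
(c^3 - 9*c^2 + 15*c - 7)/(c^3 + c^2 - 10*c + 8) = (c^2 - 8*c + 7)/(c^2 + 2*c - 8)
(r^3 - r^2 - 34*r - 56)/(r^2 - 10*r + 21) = (r^2 + 6*r + 8)/(r - 3)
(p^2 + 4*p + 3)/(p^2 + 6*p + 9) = (p + 1)/(p + 3)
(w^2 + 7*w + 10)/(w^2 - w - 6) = (w + 5)/(w - 3)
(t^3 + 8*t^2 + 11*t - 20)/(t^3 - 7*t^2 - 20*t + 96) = (t^2 + 4*t - 5)/(t^2 - 11*t + 24)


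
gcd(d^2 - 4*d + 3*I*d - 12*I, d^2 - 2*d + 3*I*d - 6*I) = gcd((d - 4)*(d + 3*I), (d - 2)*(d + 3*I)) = d + 3*I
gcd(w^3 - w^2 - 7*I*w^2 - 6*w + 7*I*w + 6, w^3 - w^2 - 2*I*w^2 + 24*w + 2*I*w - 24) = w^2 + w*(-1 - 6*I) + 6*I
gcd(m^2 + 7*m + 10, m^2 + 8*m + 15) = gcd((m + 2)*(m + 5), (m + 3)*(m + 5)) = m + 5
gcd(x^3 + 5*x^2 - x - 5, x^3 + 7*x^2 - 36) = 1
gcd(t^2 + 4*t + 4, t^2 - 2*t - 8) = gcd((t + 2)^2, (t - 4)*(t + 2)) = t + 2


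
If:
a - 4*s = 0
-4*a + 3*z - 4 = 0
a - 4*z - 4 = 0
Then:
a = -28/13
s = -7/13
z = -20/13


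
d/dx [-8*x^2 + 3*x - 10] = 3 - 16*x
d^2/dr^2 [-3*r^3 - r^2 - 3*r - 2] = -18*r - 2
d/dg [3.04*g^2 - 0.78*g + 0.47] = 6.08*g - 0.78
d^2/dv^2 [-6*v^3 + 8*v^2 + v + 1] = 16 - 36*v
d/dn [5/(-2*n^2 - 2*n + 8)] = 5*(2*n + 1)/(2*(n^2 + n - 4)^2)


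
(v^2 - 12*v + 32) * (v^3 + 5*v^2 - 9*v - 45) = v^5 - 7*v^4 - 37*v^3 + 223*v^2 + 252*v - 1440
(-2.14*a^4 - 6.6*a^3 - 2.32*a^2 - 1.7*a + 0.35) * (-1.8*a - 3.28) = 3.852*a^5 + 18.8992*a^4 + 25.824*a^3 + 10.6696*a^2 + 4.946*a - 1.148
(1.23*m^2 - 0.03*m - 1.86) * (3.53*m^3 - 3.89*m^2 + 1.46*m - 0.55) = 4.3419*m^5 - 4.8906*m^4 - 4.6533*m^3 + 6.5151*m^2 - 2.6991*m + 1.023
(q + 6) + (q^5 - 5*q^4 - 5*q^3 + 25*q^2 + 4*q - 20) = q^5 - 5*q^4 - 5*q^3 + 25*q^2 + 5*q - 14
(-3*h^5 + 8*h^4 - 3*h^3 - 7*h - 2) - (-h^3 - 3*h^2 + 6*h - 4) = -3*h^5 + 8*h^4 - 2*h^3 + 3*h^2 - 13*h + 2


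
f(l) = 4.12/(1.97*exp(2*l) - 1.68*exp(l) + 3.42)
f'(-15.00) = 0.00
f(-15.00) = 1.20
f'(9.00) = 0.00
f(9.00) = 0.00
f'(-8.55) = 0.00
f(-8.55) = 1.20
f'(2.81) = -0.02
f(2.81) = 0.01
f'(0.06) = -0.74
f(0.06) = 1.07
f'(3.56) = -0.00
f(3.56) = 0.00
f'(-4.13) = 0.01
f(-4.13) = 1.21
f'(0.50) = -0.91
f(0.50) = 0.69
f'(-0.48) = -0.20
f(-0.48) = 1.31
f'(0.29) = -0.90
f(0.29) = 0.88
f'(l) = 4.12*(-3.94*exp(2*l) + 1.68*exp(l))/(1.97*exp(2*l) - 1.68*exp(l) + 3.42)^2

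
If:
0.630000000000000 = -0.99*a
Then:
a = -0.64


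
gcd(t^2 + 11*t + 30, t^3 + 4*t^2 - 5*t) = t + 5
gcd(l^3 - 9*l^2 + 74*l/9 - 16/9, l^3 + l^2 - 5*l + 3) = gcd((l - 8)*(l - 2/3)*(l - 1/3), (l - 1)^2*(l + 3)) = 1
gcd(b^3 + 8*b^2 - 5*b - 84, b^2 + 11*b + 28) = b^2 + 11*b + 28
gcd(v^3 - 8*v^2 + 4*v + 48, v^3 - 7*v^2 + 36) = v^2 - 4*v - 12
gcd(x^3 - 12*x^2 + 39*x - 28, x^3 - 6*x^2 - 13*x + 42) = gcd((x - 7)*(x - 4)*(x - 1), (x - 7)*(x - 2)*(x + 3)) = x - 7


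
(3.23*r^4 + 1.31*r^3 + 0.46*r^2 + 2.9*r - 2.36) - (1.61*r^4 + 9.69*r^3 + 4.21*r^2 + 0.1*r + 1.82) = 1.62*r^4 - 8.38*r^3 - 3.75*r^2 + 2.8*r - 4.18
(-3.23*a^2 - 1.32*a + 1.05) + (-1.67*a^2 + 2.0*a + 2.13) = -4.9*a^2 + 0.68*a + 3.18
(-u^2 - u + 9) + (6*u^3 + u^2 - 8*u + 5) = 6*u^3 - 9*u + 14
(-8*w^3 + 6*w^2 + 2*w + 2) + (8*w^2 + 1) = -8*w^3 + 14*w^2 + 2*w + 3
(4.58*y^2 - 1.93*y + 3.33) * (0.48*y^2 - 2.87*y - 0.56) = 2.1984*y^4 - 14.071*y^3 + 4.5727*y^2 - 8.4763*y - 1.8648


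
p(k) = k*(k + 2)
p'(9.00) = 20.00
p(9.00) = 99.00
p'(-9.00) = -16.00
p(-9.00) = 63.00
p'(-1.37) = -0.74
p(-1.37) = -0.86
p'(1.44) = 4.88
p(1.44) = 4.95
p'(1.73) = 5.46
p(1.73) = 6.45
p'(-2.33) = -2.66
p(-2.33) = 0.77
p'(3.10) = 8.20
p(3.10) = 15.81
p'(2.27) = 6.54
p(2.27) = 9.69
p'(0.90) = 3.80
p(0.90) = 2.61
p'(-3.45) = -4.90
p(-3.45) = 5.00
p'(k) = 2*k + 2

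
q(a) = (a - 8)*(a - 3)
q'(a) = 2*a - 11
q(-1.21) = 38.77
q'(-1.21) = -13.42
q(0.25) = 21.31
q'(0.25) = -10.50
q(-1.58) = 43.88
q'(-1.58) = -14.16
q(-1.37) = 40.95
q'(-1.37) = -13.74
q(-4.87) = 101.29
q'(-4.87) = -20.74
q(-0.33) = 27.74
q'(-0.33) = -11.66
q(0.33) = 20.48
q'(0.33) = -10.34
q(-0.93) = 35.09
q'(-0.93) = -12.86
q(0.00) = 24.00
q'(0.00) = -11.00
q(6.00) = -6.00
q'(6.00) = 1.00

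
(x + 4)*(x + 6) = x^2 + 10*x + 24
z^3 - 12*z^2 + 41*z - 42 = (z - 7)*(z - 3)*(z - 2)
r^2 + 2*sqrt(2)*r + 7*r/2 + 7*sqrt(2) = (r + 7/2)*(r + 2*sqrt(2))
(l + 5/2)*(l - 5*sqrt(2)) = l^2 - 5*sqrt(2)*l + 5*l/2 - 25*sqrt(2)/2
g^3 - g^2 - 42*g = g*(g - 7)*(g + 6)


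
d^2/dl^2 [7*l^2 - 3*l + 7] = 14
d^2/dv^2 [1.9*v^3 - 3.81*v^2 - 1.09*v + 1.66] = 11.4*v - 7.62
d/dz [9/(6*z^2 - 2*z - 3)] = 18*(1 - 6*z)/(-6*z^2 + 2*z + 3)^2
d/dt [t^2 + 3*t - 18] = 2*t + 3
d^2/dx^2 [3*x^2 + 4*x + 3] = 6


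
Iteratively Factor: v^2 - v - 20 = (v - 5)*(v + 4)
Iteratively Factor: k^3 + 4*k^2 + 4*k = (k)*(k^2 + 4*k + 4) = k*(k + 2)*(k + 2)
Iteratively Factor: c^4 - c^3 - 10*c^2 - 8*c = (c - 4)*(c^3 + 3*c^2 + 2*c) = (c - 4)*(c + 1)*(c^2 + 2*c) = (c - 4)*(c + 1)*(c + 2)*(c)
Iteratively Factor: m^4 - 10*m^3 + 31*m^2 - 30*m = (m - 5)*(m^3 - 5*m^2 + 6*m) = (m - 5)*(m - 2)*(m^2 - 3*m) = (m - 5)*(m - 3)*(m - 2)*(m)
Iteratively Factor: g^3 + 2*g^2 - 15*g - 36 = (g - 4)*(g^2 + 6*g + 9) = (g - 4)*(g + 3)*(g + 3)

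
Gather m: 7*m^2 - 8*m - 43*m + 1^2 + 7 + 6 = 7*m^2 - 51*m + 14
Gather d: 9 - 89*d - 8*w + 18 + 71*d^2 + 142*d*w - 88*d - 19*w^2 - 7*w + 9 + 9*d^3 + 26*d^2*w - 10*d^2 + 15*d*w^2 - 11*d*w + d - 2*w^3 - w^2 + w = 9*d^3 + d^2*(26*w + 61) + d*(15*w^2 + 131*w - 176) - 2*w^3 - 20*w^2 - 14*w + 36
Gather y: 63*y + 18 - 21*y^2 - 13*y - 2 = -21*y^2 + 50*y + 16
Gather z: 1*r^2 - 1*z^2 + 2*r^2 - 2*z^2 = 3*r^2 - 3*z^2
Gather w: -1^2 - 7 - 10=-18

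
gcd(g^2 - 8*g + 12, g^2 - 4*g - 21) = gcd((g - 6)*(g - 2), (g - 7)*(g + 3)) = 1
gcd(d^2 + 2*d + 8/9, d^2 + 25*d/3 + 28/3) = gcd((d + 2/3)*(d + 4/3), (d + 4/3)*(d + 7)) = d + 4/3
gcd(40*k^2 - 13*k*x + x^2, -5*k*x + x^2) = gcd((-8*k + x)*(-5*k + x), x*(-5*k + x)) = -5*k + x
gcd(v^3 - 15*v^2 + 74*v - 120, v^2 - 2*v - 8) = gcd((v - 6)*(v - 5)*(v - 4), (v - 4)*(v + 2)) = v - 4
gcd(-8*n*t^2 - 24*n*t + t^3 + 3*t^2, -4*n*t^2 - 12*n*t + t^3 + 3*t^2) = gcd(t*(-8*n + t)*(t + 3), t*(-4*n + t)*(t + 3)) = t^2 + 3*t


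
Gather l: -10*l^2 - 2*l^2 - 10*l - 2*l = -12*l^2 - 12*l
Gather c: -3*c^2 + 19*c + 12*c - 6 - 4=-3*c^2 + 31*c - 10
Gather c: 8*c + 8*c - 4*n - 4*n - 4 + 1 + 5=16*c - 8*n + 2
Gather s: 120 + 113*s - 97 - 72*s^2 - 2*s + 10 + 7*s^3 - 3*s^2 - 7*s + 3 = 7*s^3 - 75*s^2 + 104*s + 36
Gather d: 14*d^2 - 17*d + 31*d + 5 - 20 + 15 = 14*d^2 + 14*d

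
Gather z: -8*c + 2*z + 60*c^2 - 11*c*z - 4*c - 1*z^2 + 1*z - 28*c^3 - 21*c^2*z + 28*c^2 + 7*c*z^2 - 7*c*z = -28*c^3 + 88*c^2 - 12*c + z^2*(7*c - 1) + z*(-21*c^2 - 18*c + 3)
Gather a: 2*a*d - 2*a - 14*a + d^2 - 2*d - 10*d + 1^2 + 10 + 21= a*(2*d - 16) + d^2 - 12*d + 32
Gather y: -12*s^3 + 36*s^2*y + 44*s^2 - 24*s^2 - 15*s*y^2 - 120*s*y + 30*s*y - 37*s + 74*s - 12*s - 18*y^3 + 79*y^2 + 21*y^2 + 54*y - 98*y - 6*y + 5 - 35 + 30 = -12*s^3 + 20*s^2 + 25*s - 18*y^3 + y^2*(100 - 15*s) + y*(36*s^2 - 90*s - 50)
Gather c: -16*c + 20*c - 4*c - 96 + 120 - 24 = 0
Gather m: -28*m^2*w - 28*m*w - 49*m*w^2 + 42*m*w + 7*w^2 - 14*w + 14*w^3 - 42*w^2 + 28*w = -28*m^2*w + m*(-49*w^2 + 14*w) + 14*w^3 - 35*w^2 + 14*w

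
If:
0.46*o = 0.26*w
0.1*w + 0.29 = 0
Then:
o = -1.64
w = -2.90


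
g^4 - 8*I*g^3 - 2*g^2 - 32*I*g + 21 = (g - 7*I)*(g - 3*I)*(g + I)^2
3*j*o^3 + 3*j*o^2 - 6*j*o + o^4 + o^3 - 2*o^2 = o*(3*j + o)*(o - 1)*(o + 2)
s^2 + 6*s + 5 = (s + 1)*(s + 5)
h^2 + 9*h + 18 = (h + 3)*(h + 6)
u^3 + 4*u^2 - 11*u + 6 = (u - 1)^2*(u + 6)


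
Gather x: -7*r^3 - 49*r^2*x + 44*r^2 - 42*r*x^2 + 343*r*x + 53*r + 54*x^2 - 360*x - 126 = -7*r^3 + 44*r^2 + 53*r + x^2*(54 - 42*r) + x*(-49*r^2 + 343*r - 360) - 126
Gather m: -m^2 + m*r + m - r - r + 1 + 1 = -m^2 + m*(r + 1) - 2*r + 2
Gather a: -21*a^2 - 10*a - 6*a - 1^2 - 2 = -21*a^2 - 16*a - 3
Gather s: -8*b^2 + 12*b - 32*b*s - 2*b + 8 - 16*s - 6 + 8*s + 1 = -8*b^2 + 10*b + s*(-32*b - 8) + 3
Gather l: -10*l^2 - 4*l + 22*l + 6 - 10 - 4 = -10*l^2 + 18*l - 8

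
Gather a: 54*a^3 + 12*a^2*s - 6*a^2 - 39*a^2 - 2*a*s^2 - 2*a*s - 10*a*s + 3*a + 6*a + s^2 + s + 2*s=54*a^3 + a^2*(12*s - 45) + a*(-2*s^2 - 12*s + 9) + s^2 + 3*s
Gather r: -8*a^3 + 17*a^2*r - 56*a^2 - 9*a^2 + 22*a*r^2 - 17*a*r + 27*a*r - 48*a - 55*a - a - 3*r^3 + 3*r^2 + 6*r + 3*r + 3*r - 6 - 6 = -8*a^3 - 65*a^2 - 104*a - 3*r^3 + r^2*(22*a + 3) + r*(17*a^2 + 10*a + 12) - 12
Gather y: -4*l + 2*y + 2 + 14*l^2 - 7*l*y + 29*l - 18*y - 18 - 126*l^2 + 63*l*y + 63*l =-112*l^2 + 88*l + y*(56*l - 16) - 16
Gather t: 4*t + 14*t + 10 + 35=18*t + 45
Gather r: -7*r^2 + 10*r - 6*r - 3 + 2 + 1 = -7*r^2 + 4*r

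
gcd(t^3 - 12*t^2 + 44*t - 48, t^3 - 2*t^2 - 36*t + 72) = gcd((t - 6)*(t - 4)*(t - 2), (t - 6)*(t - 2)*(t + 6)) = t^2 - 8*t + 12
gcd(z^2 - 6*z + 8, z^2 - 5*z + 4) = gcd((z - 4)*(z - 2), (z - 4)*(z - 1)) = z - 4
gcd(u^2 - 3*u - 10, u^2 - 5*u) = u - 5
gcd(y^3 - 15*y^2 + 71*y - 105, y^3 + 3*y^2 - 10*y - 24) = y - 3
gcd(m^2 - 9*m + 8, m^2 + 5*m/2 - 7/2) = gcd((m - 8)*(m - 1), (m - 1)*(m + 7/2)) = m - 1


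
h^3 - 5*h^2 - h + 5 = (h - 5)*(h - 1)*(h + 1)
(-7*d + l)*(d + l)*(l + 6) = -7*d^2*l - 42*d^2 - 6*d*l^2 - 36*d*l + l^3 + 6*l^2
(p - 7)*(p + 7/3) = p^2 - 14*p/3 - 49/3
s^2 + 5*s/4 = s*(s + 5/4)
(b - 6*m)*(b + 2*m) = b^2 - 4*b*m - 12*m^2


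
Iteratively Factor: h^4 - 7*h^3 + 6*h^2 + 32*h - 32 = (h - 4)*(h^3 - 3*h^2 - 6*h + 8) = (h - 4)*(h + 2)*(h^2 - 5*h + 4) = (h - 4)*(h - 1)*(h + 2)*(h - 4)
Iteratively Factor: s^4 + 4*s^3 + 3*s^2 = (s)*(s^3 + 4*s^2 + 3*s) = s^2*(s^2 + 4*s + 3) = s^2*(s + 3)*(s + 1)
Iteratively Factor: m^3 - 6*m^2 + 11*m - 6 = (m - 1)*(m^2 - 5*m + 6) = (m - 3)*(m - 1)*(m - 2)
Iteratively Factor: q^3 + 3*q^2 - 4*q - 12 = (q + 2)*(q^2 + q - 6) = (q + 2)*(q + 3)*(q - 2)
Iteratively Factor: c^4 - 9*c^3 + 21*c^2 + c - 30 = (c - 5)*(c^3 - 4*c^2 + c + 6) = (c - 5)*(c - 2)*(c^2 - 2*c - 3) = (c - 5)*(c - 3)*(c - 2)*(c + 1)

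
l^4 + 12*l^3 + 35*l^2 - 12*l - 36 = (l - 1)*(l + 1)*(l + 6)^2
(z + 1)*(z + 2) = z^2 + 3*z + 2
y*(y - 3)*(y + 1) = y^3 - 2*y^2 - 3*y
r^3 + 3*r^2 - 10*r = r*(r - 2)*(r + 5)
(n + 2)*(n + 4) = n^2 + 6*n + 8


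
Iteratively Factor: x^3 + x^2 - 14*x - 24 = (x - 4)*(x^2 + 5*x + 6) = (x - 4)*(x + 3)*(x + 2)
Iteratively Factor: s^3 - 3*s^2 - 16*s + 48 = (s - 4)*(s^2 + s - 12) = (s - 4)*(s + 4)*(s - 3)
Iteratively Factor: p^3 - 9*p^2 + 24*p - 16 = (p - 1)*(p^2 - 8*p + 16) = (p - 4)*(p - 1)*(p - 4)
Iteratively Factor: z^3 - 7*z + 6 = (z - 2)*(z^2 + 2*z - 3) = (z - 2)*(z + 3)*(z - 1)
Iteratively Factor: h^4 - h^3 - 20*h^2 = (h + 4)*(h^3 - 5*h^2) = h*(h + 4)*(h^2 - 5*h) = h*(h - 5)*(h + 4)*(h)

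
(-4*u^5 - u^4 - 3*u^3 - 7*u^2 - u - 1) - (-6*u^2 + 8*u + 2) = -4*u^5 - u^4 - 3*u^3 - u^2 - 9*u - 3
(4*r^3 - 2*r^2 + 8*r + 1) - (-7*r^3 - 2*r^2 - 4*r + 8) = 11*r^3 + 12*r - 7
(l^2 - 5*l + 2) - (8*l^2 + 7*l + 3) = -7*l^2 - 12*l - 1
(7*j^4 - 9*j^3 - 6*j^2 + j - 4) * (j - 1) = 7*j^5 - 16*j^4 + 3*j^3 + 7*j^2 - 5*j + 4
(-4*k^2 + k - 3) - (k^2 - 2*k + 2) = -5*k^2 + 3*k - 5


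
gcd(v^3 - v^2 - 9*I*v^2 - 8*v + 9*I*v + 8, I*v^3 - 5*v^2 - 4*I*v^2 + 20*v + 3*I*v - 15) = v - 1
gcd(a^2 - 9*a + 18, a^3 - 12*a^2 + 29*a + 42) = a - 6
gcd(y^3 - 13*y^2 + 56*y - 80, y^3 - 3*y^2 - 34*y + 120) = y^2 - 9*y + 20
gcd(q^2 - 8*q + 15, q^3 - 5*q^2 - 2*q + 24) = q - 3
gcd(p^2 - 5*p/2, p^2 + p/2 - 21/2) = 1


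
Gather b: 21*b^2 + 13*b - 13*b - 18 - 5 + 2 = 21*b^2 - 21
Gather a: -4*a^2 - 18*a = -4*a^2 - 18*a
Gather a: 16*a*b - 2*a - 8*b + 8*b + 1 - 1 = a*(16*b - 2)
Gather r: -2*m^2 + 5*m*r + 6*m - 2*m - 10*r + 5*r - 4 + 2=-2*m^2 + 4*m + r*(5*m - 5) - 2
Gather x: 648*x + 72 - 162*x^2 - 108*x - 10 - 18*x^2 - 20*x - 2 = -180*x^2 + 520*x + 60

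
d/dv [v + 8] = 1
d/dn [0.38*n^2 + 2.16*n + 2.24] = 0.76*n + 2.16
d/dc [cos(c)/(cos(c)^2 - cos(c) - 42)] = (cos(c)^2 + 42)*sin(c)/(sin(c)^2 + cos(c) + 41)^2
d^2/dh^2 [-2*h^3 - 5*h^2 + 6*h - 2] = -12*h - 10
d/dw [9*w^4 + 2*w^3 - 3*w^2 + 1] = 6*w*(6*w^2 + w - 1)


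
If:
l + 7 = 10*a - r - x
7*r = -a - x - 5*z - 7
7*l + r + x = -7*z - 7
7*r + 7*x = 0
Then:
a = 3/5 - z/10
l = -z - 1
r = -49*z/60 - 19/15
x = 49*z/60 + 19/15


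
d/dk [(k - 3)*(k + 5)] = 2*k + 2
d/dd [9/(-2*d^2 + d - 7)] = 9*(4*d - 1)/(2*d^2 - d + 7)^2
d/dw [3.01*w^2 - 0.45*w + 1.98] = 6.02*w - 0.45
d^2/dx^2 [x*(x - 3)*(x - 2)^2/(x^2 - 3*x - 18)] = 2*(x^6 - 9*x^5 - 27*x^4 + 279*x^3 + 1674*x^2 - 7452*x + 5832)/(x^6 - 9*x^5 - 27*x^4 + 297*x^3 + 486*x^2 - 2916*x - 5832)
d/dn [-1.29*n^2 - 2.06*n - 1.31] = -2.58*n - 2.06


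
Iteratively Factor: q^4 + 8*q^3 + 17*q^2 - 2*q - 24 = (q + 2)*(q^3 + 6*q^2 + 5*q - 12) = (q - 1)*(q + 2)*(q^2 + 7*q + 12) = (q - 1)*(q + 2)*(q + 3)*(q + 4)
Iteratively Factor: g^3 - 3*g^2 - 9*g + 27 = (g - 3)*(g^2 - 9) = (g - 3)^2*(g + 3)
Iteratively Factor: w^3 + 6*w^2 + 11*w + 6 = (w + 2)*(w^2 + 4*w + 3) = (w + 2)*(w + 3)*(w + 1)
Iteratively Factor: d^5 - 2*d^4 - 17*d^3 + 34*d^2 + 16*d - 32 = (d - 2)*(d^4 - 17*d^2 + 16) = (d - 2)*(d + 4)*(d^3 - 4*d^2 - d + 4) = (d - 4)*(d - 2)*(d + 4)*(d^2 - 1) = (d - 4)*(d - 2)*(d + 1)*(d + 4)*(d - 1)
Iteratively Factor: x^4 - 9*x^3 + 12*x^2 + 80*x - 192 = (x - 4)*(x^3 - 5*x^2 - 8*x + 48) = (x - 4)^2*(x^2 - x - 12) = (x - 4)^2*(x + 3)*(x - 4)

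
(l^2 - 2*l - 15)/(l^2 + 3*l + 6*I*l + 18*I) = (l - 5)/(l + 6*I)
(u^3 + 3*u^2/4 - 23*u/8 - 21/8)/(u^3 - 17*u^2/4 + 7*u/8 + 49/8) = (2*u + 3)/(2*u - 7)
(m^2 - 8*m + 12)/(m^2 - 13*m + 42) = (m - 2)/(m - 7)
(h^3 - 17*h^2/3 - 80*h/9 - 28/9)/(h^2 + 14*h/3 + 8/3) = (3*h^2 - 19*h - 14)/(3*(h + 4))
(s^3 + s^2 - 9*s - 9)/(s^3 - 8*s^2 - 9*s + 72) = (s + 1)/(s - 8)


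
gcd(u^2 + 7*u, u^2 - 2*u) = u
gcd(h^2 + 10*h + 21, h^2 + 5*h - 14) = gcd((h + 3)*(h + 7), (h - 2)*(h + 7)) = h + 7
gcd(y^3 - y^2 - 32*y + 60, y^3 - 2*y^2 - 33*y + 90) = y^2 + y - 30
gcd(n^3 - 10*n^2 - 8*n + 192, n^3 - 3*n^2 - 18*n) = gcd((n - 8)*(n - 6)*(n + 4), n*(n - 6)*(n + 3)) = n - 6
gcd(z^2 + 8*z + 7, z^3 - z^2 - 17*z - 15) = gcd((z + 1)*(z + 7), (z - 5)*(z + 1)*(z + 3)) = z + 1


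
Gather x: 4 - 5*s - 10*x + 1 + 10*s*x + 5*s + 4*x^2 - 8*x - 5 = 4*x^2 + x*(10*s - 18)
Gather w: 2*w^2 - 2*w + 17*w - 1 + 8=2*w^2 + 15*w + 7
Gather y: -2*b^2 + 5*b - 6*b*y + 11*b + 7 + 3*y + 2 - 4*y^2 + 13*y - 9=-2*b^2 + 16*b - 4*y^2 + y*(16 - 6*b)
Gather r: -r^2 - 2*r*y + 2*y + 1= -r^2 - 2*r*y + 2*y + 1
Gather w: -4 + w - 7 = w - 11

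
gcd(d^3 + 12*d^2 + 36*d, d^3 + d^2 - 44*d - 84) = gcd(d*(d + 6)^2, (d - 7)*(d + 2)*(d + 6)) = d + 6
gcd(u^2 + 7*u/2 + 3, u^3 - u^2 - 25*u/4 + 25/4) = 1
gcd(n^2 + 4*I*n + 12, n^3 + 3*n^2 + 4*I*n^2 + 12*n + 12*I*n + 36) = n^2 + 4*I*n + 12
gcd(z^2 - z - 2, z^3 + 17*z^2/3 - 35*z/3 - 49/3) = z + 1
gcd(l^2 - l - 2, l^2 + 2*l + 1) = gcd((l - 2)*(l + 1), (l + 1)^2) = l + 1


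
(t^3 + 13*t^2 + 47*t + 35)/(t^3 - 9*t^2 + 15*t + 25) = (t^2 + 12*t + 35)/(t^2 - 10*t + 25)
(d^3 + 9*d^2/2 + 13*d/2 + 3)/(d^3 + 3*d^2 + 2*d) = (d + 3/2)/d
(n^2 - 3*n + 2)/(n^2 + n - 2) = (n - 2)/(n + 2)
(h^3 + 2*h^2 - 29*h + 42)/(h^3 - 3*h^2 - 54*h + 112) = (h - 3)/(h - 8)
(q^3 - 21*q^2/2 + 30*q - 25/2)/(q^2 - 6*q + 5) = (2*q^2 - 11*q + 5)/(2*(q - 1))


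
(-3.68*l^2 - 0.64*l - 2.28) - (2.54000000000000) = -3.68*l^2 - 0.64*l - 4.82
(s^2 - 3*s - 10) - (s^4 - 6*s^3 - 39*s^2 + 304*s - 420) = -s^4 + 6*s^3 + 40*s^2 - 307*s + 410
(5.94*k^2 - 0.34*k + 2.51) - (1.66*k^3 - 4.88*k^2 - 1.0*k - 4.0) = -1.66*k^3 + 10.82*k^2 + 0.66*k + 6.51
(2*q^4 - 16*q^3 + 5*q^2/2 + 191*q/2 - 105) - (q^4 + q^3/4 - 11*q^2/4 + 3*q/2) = q^4 - 65*q^3/4 + 21*q^2/4 + 94*q - 105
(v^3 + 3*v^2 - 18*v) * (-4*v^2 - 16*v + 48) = -4*v^5 - 28*v^4 + 72*v^3 + 432*v^2 - 864*v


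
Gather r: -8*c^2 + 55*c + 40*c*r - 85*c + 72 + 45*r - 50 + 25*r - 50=-8*c^2 - 30*c + r*(40*c + 70) - 28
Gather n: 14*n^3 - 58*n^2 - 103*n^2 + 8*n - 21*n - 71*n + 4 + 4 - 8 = 14*n^3 - 161*n^2 - 84*n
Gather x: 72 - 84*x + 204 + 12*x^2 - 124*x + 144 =12*x^2 - 208*x + 420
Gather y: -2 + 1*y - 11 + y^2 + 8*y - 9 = y^2 + 9*y - 22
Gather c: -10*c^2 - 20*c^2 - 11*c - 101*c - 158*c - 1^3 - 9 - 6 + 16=-30*c^2 - 270*c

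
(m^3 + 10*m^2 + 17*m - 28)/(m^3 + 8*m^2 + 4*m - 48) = (m^2 + 6*m - 7)/(m^2 + 4*m - 12)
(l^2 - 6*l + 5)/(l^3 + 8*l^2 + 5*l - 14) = (l - 5)/(l^2 + 9*l + 14)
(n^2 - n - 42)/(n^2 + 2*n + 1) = (n^2 - n - 42)/(n^2 + 2*n + 1)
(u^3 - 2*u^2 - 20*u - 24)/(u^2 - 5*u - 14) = (u^2 - 4*u - 12)/(u - 7)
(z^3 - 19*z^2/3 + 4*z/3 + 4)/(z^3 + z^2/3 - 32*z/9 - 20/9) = 3*(z^2 - 7*z + 6)/(3*z^2 - z - 10)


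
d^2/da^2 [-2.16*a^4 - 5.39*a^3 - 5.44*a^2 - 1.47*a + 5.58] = -25.92*a^2 - 32.34*a - 10.88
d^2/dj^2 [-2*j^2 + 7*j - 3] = -4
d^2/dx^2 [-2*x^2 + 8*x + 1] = -4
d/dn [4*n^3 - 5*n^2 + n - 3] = 12*n^2 - 10*n + 1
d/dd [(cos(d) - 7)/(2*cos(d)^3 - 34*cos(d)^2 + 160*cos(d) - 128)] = (cos(d)^2 - 11*cos(d) + 31)*sin(d)/((cos(d) - 8)^3*(cos(d) - 1)^2)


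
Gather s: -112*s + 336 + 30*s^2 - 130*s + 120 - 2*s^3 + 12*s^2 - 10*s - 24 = -2*s^3 + 42*s^2 - 252*s + 432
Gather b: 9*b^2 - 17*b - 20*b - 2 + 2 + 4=9*b^2 - 37*b + 4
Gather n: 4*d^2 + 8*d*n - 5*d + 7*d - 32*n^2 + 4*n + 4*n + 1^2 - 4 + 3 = 4*d^2 + 2*d - 32*n^2 + n*(8*d + 8)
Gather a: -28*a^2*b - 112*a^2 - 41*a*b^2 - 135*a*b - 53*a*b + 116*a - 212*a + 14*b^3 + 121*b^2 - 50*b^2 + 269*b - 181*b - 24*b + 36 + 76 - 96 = a^2*(-28*b - 112) + a*(-41*b^2 - 188*b - 96) + 14*b^3 + 71*b^2 + 64*b + 16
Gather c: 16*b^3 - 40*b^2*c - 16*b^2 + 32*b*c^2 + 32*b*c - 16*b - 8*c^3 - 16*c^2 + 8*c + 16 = 16*b^3 - 16*b^2 - 16*b - 8*c^3 + c^2*(32*b - 16) + c*(-40*b^2 + 32*b + 8) + 16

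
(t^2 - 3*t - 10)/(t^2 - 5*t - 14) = (t - 5)/(t - 7)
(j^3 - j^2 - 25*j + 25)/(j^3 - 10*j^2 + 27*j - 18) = (j^2 - 25)/(j^2 - 9*j + 18)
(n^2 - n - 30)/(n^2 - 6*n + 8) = (n^2 - n - 30)/(n^2 - 6*n + 8)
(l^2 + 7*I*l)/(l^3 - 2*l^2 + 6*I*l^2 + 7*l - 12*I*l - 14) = l/(l^2 - l*(2 + I) + 2*I)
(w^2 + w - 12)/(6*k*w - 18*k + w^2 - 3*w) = (w + 4)/(6*k + w)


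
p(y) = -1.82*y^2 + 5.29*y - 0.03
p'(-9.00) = 38.05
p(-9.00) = -195.06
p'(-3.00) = 16.21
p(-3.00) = -32.28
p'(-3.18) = 16.87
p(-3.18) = -35.26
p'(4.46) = -10.94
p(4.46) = -12.64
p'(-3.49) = 17.99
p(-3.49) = -40.66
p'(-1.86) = 12.06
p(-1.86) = -16.17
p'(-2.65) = 14.94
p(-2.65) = -26.83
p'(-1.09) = 9.26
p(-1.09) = -7.96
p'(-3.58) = 18.32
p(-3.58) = -42.29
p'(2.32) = -3.15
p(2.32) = 2.45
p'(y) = 5.29 - 3.64*y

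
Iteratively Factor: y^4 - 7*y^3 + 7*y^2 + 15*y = (y - 3)*(y^3 - 4*y^2 - 5*y) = y*(y - 3)*(y^2 - 4*y - 5) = y*(y - 3)*(y + 1)*(y - 5)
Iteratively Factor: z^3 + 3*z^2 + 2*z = (z + 1)*(z^2 + 2*z) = (z + 1)*(z + 2)*(z)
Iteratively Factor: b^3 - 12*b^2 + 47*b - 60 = (b - 5)*(b^2 - 7*b + 12) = (b - 5)*(b - 3)*(b - 4)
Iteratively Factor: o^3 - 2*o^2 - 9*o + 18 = (o - 2)*(o^2 - 9) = (o - 2)*(o + 3)*(o - 3)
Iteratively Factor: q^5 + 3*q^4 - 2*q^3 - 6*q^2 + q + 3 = (q + 1)*(q^4 + 2*q^3 - 4*q^2 - 2*q + 3) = (q - 1)*(q + 1)*(q^3 + 3*q^2 - q - 3) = (q - 1)*(q + 1)*(q + 3)*(q^2 - 1) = (q - 1)^2*(q + 1)*(q + 3)*(q + 1)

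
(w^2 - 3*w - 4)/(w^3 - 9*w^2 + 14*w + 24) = 1/(w - 6)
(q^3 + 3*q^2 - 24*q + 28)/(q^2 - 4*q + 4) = q + 7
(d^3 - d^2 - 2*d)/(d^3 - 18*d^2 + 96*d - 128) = d*(d + 1)/(d^2 - 16*d + 64)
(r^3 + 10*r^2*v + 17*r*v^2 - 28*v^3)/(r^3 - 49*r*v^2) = (r^2 + 3*r*v - 4*v^2)/(r*(r - 7*v))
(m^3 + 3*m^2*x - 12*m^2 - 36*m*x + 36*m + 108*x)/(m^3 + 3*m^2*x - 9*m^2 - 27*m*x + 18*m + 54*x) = (m - 6)/(m - 3)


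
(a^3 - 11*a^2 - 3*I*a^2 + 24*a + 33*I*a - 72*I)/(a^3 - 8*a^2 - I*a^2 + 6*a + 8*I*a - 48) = (a - 3)/(a + 2*I)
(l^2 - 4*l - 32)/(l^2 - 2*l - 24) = (l - 8)/(l - 6)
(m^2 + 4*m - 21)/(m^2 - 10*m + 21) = (m + 7)/(m - 7)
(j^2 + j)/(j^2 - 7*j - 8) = j/(j - 8)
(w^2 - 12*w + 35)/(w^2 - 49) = (w - 5)/(w + 7)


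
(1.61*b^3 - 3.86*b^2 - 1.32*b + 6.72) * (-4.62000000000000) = -7.4382*b^3 + 17.8332*b^2 + 6.0984*b - 31.0464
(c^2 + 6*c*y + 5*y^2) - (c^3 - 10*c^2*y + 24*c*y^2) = -c^3 + 10*c^2*y + c^2 - 24*c*y^2 + 6*c*y + 5*y^2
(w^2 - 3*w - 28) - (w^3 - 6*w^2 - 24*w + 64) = -w^3 + 7*w^2 + 21*w - 92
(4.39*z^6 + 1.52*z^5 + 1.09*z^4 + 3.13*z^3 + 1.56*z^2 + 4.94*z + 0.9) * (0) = 0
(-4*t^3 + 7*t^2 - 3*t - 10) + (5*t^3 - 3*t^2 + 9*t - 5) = t^3 + 4*t^2 + 6*t - 15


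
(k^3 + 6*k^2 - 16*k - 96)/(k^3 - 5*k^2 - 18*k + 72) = (k^2 + 2*k - 24)/(k^2 - 9*k + 18)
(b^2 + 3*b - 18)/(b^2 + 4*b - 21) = (b + 6)/(b + 7)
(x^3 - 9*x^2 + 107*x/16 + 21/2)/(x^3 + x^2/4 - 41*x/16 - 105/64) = 4*(x - 8)/(4*x + 5)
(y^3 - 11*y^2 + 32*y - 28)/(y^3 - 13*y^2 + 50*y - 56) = (y - 2)/(y - 4)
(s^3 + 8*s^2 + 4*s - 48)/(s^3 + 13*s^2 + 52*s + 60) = (s^2 + 2*s - 8)/(s^2 + 7*s + 10)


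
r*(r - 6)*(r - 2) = r^3 - 8*r^2 + 12*r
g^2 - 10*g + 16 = (g - 8)*(g - 2)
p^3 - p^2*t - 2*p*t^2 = p*(p - 2*t)*(p + t)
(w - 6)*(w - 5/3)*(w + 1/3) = w^3 - 22*w^2/3 + 67*w/9 + 10/3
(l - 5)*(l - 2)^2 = l^3 - 9*l^2 + 24*l - 20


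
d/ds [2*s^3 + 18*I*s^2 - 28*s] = 6*s^2 + 36*I*s - 28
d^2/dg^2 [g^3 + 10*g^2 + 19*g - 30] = 6*g + 20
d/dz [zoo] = 0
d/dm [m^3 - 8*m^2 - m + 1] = 3*m^2 - 16*m - 1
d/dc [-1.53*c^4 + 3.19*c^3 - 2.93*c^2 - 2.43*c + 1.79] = -6.12*c^3 + 9.57*c^2 - 5.86*c - 2.43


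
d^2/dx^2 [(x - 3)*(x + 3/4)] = 2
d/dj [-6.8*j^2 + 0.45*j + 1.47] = 0.45 - 13.6*j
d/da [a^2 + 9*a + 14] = 2*a + 9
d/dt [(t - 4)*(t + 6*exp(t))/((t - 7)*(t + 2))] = (6*t^3*exp(t) - 60*t^2*exp(t) - t^2 + 84*t*exp(t) - 28*t + 132*exp(t) + 56)/(t^4 - 10*t^3 - 3*t^2 + 140*t + 196)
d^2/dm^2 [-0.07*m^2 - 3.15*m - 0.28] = -0.140000000000000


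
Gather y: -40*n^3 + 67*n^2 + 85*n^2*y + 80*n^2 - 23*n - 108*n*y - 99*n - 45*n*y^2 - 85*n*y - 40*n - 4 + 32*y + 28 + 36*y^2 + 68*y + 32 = -40*n^3 + 147*n^2 - 162*n + y^2*(36 - 45*n) + y*(85*n^2 - 193*n + 100) + 56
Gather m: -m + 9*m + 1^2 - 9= 8*m - 8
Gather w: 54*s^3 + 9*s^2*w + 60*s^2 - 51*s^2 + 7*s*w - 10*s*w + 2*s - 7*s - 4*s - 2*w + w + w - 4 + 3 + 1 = 54*s^3 + 9*s^2 - 9*s + w*(9*s^2 - 3*s)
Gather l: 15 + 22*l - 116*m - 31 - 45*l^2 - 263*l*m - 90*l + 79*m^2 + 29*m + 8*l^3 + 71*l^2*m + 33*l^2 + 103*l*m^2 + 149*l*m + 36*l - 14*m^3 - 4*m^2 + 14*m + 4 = 8*l^3 + l^2*(71*m - 12) + l*(103*m^2 - 114*m - 32) - 14*m^3 + 75*m^2 - 73*m - 12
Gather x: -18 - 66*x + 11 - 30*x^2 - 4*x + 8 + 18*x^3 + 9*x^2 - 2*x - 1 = 18*x^3 - 21*x^2 - 72*x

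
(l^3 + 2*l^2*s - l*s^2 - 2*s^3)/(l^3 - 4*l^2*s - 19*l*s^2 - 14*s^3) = (-l + s)/(-l + 7*s)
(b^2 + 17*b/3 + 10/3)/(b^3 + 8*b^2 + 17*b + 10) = (b + 2/3)/(b^2 + 3*b + 2)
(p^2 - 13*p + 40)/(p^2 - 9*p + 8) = (p - 5)/(p - 1)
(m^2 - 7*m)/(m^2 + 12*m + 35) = m*(m - 7)/(m^2 + 12*m + 35)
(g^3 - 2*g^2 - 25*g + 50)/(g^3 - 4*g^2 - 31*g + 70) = (g - 5)/(g - 7)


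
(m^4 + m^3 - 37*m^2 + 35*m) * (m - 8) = m^5 - 7*m^4 - 45*m^3 + 331*m^2 - 280*m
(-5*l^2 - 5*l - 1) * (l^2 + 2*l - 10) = -5*l^4 - 15*l^3 + 39*l^2 + 48*l + 10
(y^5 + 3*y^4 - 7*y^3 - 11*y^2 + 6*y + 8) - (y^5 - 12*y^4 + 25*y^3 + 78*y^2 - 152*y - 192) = 15*y^4 - 32*y^3 - 89*y^2 + 158*y + 200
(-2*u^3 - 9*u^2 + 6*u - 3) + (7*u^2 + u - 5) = -2*u^3 - 2*u^2 + 7*u - 8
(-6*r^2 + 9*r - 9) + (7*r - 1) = -6*r^2 + 16*r - 10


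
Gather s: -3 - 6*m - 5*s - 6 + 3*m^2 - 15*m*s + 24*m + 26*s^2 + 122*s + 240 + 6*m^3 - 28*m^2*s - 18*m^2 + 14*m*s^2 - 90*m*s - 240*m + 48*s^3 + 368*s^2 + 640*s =6*m^3 - 15*m^2 - 222*m + 48*s^3 + s^2*(14*m + 394) + s*(-28*m^2 - 105*m + 757) + 231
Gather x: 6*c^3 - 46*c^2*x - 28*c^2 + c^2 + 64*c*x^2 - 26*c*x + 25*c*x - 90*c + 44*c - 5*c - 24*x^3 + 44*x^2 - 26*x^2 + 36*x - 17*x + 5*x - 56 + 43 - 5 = 6*c^3 - 27*c^2 - 51*c - 24*x^3 + x^2*(64*c + 18) + x*(-46*c^2 - c + 24) - 18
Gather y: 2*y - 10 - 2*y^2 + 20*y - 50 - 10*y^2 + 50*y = -12*y^2 + 72*y - 60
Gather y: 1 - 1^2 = 0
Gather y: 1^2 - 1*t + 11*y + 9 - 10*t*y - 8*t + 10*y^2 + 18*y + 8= -9*t + 10*y^2 + y*(29 - 10*t) + 18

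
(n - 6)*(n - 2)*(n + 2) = n^3 - 6*n^2 - 4*n + 24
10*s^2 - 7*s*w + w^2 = (-5*s + w)*(-2*s + w)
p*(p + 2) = p^2 + 2*p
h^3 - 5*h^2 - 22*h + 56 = (h - 7)*(h - 2)*(h + 4)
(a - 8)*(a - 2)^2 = a^3 - 12*a^2 + 36*a - 32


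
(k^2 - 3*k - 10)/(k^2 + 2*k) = (k - 5)/k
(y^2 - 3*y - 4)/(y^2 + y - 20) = (y + 1)/(y + 5)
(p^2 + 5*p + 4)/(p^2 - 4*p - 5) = (p + 4)/(p - 5)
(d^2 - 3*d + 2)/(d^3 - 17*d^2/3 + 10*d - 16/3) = 3/(3*d - 8)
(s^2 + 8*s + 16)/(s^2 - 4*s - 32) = (s + 4)/(s - 8)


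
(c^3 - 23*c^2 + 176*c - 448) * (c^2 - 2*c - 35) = c^5 - 25*c^4 + 187*c^3 + 5*c^2 - 5264*c + 15680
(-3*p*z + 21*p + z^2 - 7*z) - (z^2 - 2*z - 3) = -3*p*z + 21*p - 5*z + 3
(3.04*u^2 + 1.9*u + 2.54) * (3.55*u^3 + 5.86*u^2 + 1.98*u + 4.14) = 10.792*u^5 + 24.5594*u^4 + 26.1702*u^3 + 31.232*u^2 + 12.8952*u + 10.5156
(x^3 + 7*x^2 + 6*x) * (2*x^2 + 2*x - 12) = 2*x^5 + 16*x^4 + 14*x^3 - 72*x^2 - 72*x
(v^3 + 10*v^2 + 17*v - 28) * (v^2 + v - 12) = v^5 + 11*v^4 + 15*v^3 - 131*v^2 - 232*v + 336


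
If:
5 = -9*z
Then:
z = -5/9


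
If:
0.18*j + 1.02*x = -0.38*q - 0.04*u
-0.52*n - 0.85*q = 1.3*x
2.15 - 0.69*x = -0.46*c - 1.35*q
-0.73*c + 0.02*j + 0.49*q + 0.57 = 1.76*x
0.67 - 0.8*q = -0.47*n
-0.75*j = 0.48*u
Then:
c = -2.13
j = -7.80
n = -2.01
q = -0.34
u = 12.19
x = 1.03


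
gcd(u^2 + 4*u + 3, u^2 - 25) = 1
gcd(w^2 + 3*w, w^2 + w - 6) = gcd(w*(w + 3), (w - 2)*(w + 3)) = w + 3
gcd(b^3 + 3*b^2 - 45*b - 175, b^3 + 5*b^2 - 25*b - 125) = b^2 + 10*b + 25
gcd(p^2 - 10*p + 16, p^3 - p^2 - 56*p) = p - 8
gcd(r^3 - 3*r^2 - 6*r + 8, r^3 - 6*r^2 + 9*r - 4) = r^2 - 5*r + 4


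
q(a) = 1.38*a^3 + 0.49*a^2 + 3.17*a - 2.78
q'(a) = 4.14*a^2 + 0.98*a + 3.17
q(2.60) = 33.03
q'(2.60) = 33.70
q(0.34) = -1.59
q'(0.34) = 3.98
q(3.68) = 84.30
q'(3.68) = 62.84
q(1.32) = 5.43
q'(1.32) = 11.68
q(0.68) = 0.04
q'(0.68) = 5.75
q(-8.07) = -721.72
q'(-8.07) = 264.88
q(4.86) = 182.61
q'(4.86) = 105.72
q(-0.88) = -6.13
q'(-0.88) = 5.51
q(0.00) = -2.78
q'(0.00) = 3.17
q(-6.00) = -302.24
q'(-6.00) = 146.33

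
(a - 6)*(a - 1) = a^2 - 7*a + 6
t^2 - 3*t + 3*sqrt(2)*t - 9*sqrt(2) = (t - 3)*(t + 3*sqrt(2))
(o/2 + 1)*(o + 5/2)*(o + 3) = o^3/2 + 15*o^2/4 + 37*o/4 + 15/2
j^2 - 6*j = j*(j - 6)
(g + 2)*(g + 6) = g^2 + 8*g + 12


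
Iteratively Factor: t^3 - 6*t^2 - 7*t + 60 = (t - 5)*(t^2 - t - 12) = (t - 5)*(t - 4)*(t + 3)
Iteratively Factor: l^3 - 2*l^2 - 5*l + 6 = (l + 2)*(l^2 - 4*l + 3) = (l - 1)*(l + 2)*(l - 3)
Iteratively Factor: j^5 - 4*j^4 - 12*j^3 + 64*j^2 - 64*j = (j + 4)*(j^4 - 8*j^3 + 20*j^2 - 16*j) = j*(j + 4)*(j^3 - 8*j^2 + 20*j - 16) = j*(j - 2)*(j + 4)*(j^2 - 6*j + 8) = j*(j - 4)*(j - 2)*(j + 4)*(j - 2)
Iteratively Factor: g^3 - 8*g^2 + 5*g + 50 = (g - 5)*(g^2 - 3*g - 10) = (g - 5)^2*(g + 2)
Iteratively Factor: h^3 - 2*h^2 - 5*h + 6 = (h + 2)*(h^2 - 4*h + 3) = (h - 1)*(h + 2)*(h - 3)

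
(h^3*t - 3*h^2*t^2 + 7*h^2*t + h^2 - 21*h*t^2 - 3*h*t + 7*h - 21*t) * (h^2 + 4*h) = h^5*t - 3*h^4*t^2 + 11*h^4*t + h^4 - 33*h^3*t^2 + 25*h^3*t + 11*h^3 - 84*h^2*t^2 - 33*h^2*t + 28*h^2 - 84*h*t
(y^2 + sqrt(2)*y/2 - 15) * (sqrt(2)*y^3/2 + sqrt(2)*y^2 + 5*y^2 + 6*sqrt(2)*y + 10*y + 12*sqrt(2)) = sqrt(2)*y^5/2 + sqrt(2)*y^4 + 11*y^4/2 + sqrt(2)*y^3 + 11*y^3 - 69*y^2 + 2*sqrt(2)*y^2 - 138*y - 90*sqrt(2)*y - 180*sqrt(2)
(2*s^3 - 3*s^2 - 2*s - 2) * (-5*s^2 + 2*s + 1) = -10*s^5 + 19*s^4 + 6*s^3 + 3*s^2 - 6*s - 2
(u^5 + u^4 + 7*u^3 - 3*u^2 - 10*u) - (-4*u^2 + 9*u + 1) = u^5 + u^4 + 7*u^3 + u^2 - 19*u - 1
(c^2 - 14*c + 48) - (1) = c^2 - 14*c + 47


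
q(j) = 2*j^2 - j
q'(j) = 4*j - 1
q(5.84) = 62.37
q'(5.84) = 22.36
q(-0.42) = 0.77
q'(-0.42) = -2.68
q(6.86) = 87.26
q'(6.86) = 26.44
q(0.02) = -0.02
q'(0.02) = -0.92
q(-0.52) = 1.06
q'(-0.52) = -3.08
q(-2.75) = 17.88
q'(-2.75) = -12.00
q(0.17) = -0.11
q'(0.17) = -0.32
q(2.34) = 8.61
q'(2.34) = 8.36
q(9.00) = 153.00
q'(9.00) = 35.00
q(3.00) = 15.00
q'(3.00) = 11.00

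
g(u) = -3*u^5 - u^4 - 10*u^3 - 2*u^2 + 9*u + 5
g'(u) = -15*u^4 - 4*u^3 - 30*u^2 - 4*u + 9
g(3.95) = -3735.13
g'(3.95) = -4372.96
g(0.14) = 6.19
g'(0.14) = 7.84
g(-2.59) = 446.65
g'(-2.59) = -787.37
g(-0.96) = 4.96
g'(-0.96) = -24.01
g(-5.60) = 17186.54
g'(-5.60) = -14958.68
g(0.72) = 5.86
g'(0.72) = -14.96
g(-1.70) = 67.29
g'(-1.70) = -176.53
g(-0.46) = 1.43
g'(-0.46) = 4.21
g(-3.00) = 878.00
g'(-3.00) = -1356.00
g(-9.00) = 177638.00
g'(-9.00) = -97884.00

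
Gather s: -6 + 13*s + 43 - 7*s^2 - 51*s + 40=-7*s^2 - 38*s + 77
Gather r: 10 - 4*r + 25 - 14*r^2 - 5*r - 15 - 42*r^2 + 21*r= -56*r^2 + 12*r + 20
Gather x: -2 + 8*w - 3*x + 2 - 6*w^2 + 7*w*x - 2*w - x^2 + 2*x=-6*w^2 + 6*w - x^2 + x*(7*w - 1)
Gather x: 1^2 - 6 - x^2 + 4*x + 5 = -x^2 + 4*x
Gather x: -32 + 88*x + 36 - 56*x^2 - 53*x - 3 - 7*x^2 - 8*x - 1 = -63*x^2 + 27*x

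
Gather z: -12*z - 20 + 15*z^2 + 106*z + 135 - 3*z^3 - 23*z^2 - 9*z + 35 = -3*z^3 - 8*z^2 + 85*z + 150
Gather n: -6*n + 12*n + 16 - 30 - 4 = 6*n - 18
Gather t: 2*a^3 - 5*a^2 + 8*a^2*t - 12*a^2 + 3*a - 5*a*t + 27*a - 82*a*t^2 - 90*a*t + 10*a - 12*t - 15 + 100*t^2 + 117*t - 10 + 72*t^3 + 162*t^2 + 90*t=2*a^3 - 17*a^2 + 40*a + 72*t^3 + t^2*(262 - 82*a) + t*(8*a^2 - 95*a + 195) - 25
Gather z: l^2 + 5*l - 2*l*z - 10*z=l^2 + 5*l + z*(-2*l - 10)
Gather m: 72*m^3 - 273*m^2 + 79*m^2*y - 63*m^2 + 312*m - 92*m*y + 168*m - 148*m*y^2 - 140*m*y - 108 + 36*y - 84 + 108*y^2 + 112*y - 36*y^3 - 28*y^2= 72*m^3 + m^2*(79*y - 336) + m*(-148*y^2 - 232*y + 480) - 36*y^3 + 80*y^2 + 148*y - 192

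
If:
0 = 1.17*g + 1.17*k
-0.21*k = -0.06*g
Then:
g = 0.00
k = 0.00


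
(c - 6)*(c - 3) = c^2 - 9*c + 18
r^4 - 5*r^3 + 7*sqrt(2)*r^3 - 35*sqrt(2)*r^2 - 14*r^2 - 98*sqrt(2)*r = r*(r - 7)*(r + 2)*(r + 7*sqrt(2))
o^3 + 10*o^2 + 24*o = o*(o + 4)*(o + 6)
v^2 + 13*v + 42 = (v + 6)*(v + 7)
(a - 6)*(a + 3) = a^2 - 3*a - 18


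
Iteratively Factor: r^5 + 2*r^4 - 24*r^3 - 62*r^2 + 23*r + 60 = (r - 1)*(r^4 + 3*r^3 - 21*r^2 - 83*r - 60) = (r - 1)*(r + 3)*(r^3 - 21*r - 20) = (r - 1)*(r + 1)*(r + 3)*(r^2 - r - 20) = (r - 1)*(r + 1)*(r + 3)*(r + 4)*(r - 5)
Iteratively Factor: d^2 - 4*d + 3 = (d - 3)*(d - 1)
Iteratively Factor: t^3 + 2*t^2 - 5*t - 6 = (t + 1)*(t^2 + t - 6) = (t + 1)*(t + 3)*(t - 2)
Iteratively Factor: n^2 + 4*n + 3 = (n + 1)*(n + 3)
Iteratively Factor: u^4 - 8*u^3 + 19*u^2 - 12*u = (u - 1)*(u^3 - 7*u^2 + 12*u) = (u - 4)*(u - 1)*(u^2 - 3*u) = u*(u - 4)*(u - 1)*(u - 3)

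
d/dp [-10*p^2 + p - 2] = 1 - 20*p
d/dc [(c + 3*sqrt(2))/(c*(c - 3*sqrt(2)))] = (-c^2 - 6*sqrt(2)*c + 18)/(c^2*(c^2 - 6*sqrt(2)*c + 18))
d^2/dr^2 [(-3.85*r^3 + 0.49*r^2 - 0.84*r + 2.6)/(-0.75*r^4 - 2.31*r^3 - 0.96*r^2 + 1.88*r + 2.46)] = (4.33125000000001*r^9 - 1.65375*r^8 - 16.05555*r^7 + 48.434502*r^6 + 157.893624*r^5 + 46.171872*r^4 - 33.100108*r^3 + 152.977104*r^2 + 91.200744*r - 44.359432)/(0.421875*r^12 + 3.898125*r^11 + 13.626225*r^10 + 19.133091*r^9 - 6.252282*r^8 - 57.402216*r^7 - 66.18501*r^6 + 7.375392*r^5 + 81.093492*r^4 + 61.931764*r^3 - 8.655264*r^2 - 34.131024*r - 14.886936)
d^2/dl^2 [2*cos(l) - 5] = -2*cos(l)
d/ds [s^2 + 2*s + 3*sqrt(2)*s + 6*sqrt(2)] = 2*s + 2 + 3*sqrt(2)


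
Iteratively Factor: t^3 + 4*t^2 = (t + 4)*(t^2) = t*(t + 4)*(t)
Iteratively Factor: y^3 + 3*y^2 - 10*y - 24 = (y + 2)*(y^2 + y - 12) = (y + 2)*(y + 4)*(y - 3)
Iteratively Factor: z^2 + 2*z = (z + 2)*(z)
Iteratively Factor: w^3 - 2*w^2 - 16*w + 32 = (w - 2)*(w^2 - 16) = (w - 4)*(w - 2)*(w + 4)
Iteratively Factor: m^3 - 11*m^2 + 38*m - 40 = (m - 4)*(m^2 - 7*m + 10) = (m - 4)*(m - 2)*(m - 5)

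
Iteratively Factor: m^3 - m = (m + 1)*(m^2 - m) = (m - 1)*(m + 1)*(m)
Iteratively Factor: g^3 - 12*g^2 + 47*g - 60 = (g - 3)*(g^2 - 9*g + 20) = (g - 4)*(g - 3)*(g - 5)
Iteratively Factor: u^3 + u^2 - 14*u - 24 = (u + 3)*(u^2 - 2*u - 8) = (u + 2)*(u + 3)*(u - 4)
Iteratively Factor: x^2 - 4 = (x + 2)*(x - 2)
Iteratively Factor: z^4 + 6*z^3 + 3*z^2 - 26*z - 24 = (z - 2)*(z^3 + 8*z^2 + 19*z + 12) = (z - 2)*(z + 4)*(z^2 + 4*z + 3) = (z - 2)*(z + 3)*(z + 4)*(z + 1)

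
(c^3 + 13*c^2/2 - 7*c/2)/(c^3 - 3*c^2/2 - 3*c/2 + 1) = c*(c + 7)/(c^2 - c - 2)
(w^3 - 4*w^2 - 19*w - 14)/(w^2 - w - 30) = (-w^3 + 4*w^2 + 19*w + 14)/(-w^2 + w + 30)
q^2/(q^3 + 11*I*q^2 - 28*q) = q/(q^2 + 11*I*q - 28)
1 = 1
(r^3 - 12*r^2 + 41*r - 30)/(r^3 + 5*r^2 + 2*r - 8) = (r^2 - 11*r + 30)/(r^2 + 6*r + 8)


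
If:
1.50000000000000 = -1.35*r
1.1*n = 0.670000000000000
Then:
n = 0.61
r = -1.11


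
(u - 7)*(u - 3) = u^2 - 10*u + 21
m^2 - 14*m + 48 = (m - 8)*(m - 6)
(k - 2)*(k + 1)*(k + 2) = k^3 + k^2 - 4*k - 4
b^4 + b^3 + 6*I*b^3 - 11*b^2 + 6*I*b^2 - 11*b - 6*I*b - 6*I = (b + 1)*(b + I)*(b + 2*I)*(b + 3*I)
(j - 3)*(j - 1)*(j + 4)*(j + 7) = j^4 + 7*j^3 - 13*j^2 - 79*j + 84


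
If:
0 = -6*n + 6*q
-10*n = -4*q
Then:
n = 0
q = 0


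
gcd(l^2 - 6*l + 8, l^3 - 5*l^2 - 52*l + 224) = l - 4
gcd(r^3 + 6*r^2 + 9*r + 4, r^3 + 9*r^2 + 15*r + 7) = r^2 + 2*r + 1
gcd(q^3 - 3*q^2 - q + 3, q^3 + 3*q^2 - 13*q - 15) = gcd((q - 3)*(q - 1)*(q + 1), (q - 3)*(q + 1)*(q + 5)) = q^2 - 2*q - 3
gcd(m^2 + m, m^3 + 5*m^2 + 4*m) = m^2 + m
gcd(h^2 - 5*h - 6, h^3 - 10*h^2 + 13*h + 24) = h + 1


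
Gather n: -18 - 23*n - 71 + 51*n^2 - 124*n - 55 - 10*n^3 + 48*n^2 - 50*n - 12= -10*n^3 + 99*n^2 - 197*n - 156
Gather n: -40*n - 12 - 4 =-40*n - 16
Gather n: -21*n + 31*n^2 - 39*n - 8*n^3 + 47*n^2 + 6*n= -8*n^3 + 78*n^2 - 54*n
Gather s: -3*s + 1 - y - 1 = -3*s - y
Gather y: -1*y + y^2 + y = y^2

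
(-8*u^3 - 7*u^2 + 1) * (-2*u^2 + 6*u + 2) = 16*u^5 - 34*u^4 - 58*u^3 - 16*u^2 + 6*u + 2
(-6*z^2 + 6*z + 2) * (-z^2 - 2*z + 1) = 6*z^4 + 6*z^3 - 20*z^2 + 2*z + 2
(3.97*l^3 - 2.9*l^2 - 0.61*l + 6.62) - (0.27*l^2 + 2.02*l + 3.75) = 3.97*l^3 - 3.17*l^2 - 2.63*l + 2.87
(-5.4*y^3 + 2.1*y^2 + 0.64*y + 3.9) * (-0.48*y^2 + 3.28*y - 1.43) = 2.592*y^5 - 18.72*y^4 + 14.3028*y^3 - 2.7758*y^2 + 11.8768*y - 5.577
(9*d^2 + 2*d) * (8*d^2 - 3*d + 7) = 72*d^4 - 11*d^3 + 57*d^2 + 14*d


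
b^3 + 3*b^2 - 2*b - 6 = (b + 3)*(b - sqrt(2))*(b + sqrt(2))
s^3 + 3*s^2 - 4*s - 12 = (s - 2)*(s + 2)*(s + 3)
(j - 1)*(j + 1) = j^2 - 1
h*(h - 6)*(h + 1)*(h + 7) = h^4 + 2*h^3 - 41*h^2 - 42*h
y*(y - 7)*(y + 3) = y^3 - 4*y^2 - 21*y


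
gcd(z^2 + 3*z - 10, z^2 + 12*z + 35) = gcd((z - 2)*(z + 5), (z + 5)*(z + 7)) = z + 5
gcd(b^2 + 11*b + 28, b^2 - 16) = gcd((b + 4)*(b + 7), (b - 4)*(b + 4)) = b + 4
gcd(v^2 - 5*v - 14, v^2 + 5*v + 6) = v + 2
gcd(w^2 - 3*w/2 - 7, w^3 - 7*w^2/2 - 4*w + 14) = w^2 - 3*w/2 - 7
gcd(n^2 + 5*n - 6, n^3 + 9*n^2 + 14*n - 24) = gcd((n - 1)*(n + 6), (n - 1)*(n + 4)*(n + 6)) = n^2 + 5*n - 6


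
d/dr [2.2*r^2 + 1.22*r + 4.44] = 4.4*r + 1.22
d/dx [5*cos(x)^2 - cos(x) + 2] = (1 - 10*cos(x))*sin(x)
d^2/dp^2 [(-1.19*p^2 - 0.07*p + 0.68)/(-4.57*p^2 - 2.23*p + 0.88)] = (2.8421709430404e-14*p^4 - 21.330932*p^3 - 56.496168*p^2 - 39.890616*p - 10.114712)/(95.443993*p^6 + 139.719981*p^5 + 13.042323*p^4 - 42.719441*p^3 - 2.511432*p^2 + 5.180736*p - 0.681472)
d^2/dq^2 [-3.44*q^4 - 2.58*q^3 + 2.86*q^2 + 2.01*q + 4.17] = -41.28*q^2 - 15.48*q + 5.72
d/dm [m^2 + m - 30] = 2*m + 1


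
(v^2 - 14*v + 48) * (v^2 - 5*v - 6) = v^4 - 19*v^3 + 112*v^2 - 156*v - 288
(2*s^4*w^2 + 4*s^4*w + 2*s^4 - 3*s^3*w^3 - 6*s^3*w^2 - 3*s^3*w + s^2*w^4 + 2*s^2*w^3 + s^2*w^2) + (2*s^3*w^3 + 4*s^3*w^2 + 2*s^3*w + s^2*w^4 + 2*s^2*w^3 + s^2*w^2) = 2*s^4*w^2 + 4*s^4*w + 2*s^4 - s^3*w^3 - 2*s^3*w^2 - s^3*w + 2*s^2*w^4 + 4*s^2*w^3 + 2*s^2*w^2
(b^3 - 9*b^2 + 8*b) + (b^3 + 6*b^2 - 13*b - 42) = 2*b^3 - 3*b^2 - 5*b - 42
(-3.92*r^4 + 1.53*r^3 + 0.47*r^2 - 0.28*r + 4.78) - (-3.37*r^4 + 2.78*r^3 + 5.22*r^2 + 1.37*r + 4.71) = -0.55*r^4 - 1.25*r^3 - 4.75*r^2 - 1.65*r + 0.0700000000000003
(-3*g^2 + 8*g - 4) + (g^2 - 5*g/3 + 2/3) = -2*g^2 + 19*g/3 - 10/3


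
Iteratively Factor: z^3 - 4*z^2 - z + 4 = (z - 4)*(z^2 - 1) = (z - 4)*(z - 1)*(z + 1)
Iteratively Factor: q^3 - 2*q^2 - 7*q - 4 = (q + 1)*(q^2 - 3*q - 4) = (q + 1)^2*(q - 4)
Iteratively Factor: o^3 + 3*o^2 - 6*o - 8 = (o + 4)*(o^2 - o - 2) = (o - 2)*(o + 4)*(o + 1)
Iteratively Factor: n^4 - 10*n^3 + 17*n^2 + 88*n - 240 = (n - 4)*(n^3 - 6*n^2 - 7*n + 60) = (n - 5)*(n - 4)*(n^2 - n - 12) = (n - 5)*(n - 4)*(n + 3)*(n - 4)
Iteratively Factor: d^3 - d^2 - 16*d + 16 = (d + 4)*(d^2 - 5*d + 4) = (d - 1)*(d + 4)*(d - 4)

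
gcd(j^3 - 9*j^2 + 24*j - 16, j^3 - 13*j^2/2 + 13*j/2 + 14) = j - 4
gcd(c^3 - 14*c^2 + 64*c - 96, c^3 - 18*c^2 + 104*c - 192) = c^2 - 10*c + 24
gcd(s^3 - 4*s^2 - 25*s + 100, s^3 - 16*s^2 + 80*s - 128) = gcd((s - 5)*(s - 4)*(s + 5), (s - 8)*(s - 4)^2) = s - 4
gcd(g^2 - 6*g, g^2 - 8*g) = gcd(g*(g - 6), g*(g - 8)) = g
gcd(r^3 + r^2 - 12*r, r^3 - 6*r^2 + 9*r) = r^2 - 3*r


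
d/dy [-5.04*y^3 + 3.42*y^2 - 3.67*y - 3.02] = -15.12*y^2 + 6.84*y - 3.67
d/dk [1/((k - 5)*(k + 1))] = 2*(2 - k)/(k^4 - 8*k^3 + 6*k^2 + 40*k + 25)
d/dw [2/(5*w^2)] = -4/(5*w^3)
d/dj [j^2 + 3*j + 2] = 2*j + 3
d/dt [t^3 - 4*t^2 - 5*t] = 3*t^2 - 8*t - 5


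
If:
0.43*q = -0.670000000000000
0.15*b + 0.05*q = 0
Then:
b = 0.52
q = -1.56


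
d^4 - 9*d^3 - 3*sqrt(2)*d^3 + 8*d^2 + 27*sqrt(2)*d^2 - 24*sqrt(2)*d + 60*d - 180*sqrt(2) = (d - 6)*(d - 5)*(d + 2)*(d - 3*sqrt(2))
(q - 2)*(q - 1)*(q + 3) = q^3 - 7*q + 6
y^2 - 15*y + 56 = (y - 8)*(y - 7)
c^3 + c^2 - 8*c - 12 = (c - 3)*(c + 2)^2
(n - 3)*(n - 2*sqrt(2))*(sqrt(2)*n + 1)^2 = 2*n^4 - 6*n^3 - 2*sqrt(2)*n^3 - 7*n^2 + 6*sqrt(2)*n^2 - 2*sqrt(2)*n + 21*n + 6*sqrt(2)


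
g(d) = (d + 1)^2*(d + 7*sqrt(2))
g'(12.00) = 738.39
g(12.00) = 3701.01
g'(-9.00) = 49.61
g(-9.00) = 57.57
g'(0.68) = 38.37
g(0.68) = 29.86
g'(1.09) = 50.30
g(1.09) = 48.00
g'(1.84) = 74.75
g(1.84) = 94.69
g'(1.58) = 65.89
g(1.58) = 76.41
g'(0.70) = 38.93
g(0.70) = 30.63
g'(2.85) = 112.99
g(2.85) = 188.98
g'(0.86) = 43.48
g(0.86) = 37.22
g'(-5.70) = -17.39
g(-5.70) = 92.77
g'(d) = (d + 1)^2 + (d + 7*sqrt(2))*(2*d + 2) = (d + 1)*(3*d + 1 + 14*sqrt(2))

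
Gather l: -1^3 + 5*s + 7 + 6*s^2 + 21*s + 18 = 6*s^2 + 26*s + 24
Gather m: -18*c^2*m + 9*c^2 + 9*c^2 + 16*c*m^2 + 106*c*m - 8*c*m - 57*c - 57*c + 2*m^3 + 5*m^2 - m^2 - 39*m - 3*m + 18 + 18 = 18*c^2 - 114*c + 2*m^3 + m^2*(16*c + 4) + m*(-18*c^2 + 98*c - 42) + 36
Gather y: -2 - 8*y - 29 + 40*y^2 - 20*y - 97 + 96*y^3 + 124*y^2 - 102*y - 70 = 96*y^3 + 164*y^2 - 130*y - 198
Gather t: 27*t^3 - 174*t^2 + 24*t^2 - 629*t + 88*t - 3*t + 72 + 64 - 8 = 27*t^3 - 150*t^2 - 544*t + 128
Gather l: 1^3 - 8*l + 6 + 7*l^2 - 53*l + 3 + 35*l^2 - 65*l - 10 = 42*l^2 - 126*l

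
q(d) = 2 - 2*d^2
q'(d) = -4*d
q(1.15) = -0.64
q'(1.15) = -4.60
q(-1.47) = -2.32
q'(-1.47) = 5.88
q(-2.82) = -13.90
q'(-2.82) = 11.28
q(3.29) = -19.65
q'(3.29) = -13.16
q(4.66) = -41.43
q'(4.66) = -18.64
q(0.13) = 1.97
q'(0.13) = -0.52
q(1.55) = -2.80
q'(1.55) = -6.20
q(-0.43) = 1.63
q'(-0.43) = 1.72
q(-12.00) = -286.00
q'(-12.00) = 48.00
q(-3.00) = -16.00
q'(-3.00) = 12.00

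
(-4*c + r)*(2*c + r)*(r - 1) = -8*c^2*r + 8*c^2 - 2*c*r^2 + 2*c*r + r^3 - r^2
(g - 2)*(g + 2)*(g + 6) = g^3 + 6*g^2 - 4*g - 24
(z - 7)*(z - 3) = z^2 - 10*z + 21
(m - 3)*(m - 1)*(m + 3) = m^3 - m^2 - 9*m + 9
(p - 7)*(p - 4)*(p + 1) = p^3 - 10*p^2 + 17*p + 28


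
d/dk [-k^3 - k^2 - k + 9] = -3*k^2 - 2*k - 1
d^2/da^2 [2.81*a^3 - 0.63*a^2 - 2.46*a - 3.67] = 16.86*a - 1.26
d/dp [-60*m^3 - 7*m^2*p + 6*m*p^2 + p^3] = -7*m^2 + 12*m*p + 3*p^2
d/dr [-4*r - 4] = -4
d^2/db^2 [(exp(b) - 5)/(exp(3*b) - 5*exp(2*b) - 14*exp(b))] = 2*(2*exp(5*b) - 30*exp(4*b) + 178*exp(3*b) - 215*exp(2*b) - 525*exp(b) - 490)*exp(-b)/(exp(6*b) - 15*exp(5*b) + 33*exp(4*b) + 295*exp(3*b) - 462*exp(2*b) - 2940*exp(b) - 2744)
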